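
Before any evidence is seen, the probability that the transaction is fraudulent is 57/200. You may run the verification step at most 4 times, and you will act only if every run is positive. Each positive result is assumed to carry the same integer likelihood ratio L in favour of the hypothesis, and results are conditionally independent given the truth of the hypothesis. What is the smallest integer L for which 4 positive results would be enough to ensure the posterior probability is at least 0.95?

3

Prior odds = 0.285/0.715 = 57/143.
Target odds = 0.95/0.05 = 19.
Need L⁴ ≥ 19 ÷ (57/143) = 143/3.
2⁴ = 16 < 143/3 ≤ 81 = 3⁴, so L = 3.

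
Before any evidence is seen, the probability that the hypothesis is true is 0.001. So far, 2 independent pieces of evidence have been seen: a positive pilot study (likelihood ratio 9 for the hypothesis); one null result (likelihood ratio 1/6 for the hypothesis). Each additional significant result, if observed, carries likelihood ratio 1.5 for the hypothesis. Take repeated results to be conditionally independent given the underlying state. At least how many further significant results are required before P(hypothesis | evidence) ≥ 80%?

20

Prior odds = 0.001/0.999 = 1/999.
Combined Bayes factor of the evidence already in hand = 9 × (1/6) = 1.5.
Odds after that evidence = (1/999) × 1.5 = 1/666.
Target odds = 0.8/0.2 = 4.
Need 1.5ⁿ ≥ 4 ÷ (1/666) = 2664.
1.5¹⁹ ≈2216.84 falls short of 2664 but 1.5²⁰ ≈3325.26 reaches it, so n = 20.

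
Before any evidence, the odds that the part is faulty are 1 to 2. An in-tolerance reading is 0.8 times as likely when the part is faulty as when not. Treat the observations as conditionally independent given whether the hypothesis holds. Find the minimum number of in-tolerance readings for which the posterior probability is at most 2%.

Prior odds = 0.5.
Likelihood ratio per in-tolerance reading = 0.8.
Target posterior odds = 0.02/0.98 = 1/49.
Require 0.8ⁿ ≤ 1/49 ÷ 0.5 = 2/49.
0.8¹⁴ ≈0.0439805 is still above 2/49 but 0.8¹⁵ ≈0.0351844 is at or below it, so n = 15.

15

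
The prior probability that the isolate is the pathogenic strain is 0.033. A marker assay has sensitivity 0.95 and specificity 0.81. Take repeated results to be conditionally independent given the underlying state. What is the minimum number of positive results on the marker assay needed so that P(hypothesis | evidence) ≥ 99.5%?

Prior odds = 0.033/0.967 = 33/967.
False-positive rate = 1 − 0.81 = 0.19; likelihood ratio of a positive = 0.95/0.19 = 5.
Target posterior odds = 0.995/0.005 = 199.
Need (33/967) × 5ⁿ ≥ 199, i.e. 5ⁿ ≥ 192433/33.
5⁵ = 3125 falls short of 192433/33 but 5⁶ = 15625 reaches it, so n = 6.

6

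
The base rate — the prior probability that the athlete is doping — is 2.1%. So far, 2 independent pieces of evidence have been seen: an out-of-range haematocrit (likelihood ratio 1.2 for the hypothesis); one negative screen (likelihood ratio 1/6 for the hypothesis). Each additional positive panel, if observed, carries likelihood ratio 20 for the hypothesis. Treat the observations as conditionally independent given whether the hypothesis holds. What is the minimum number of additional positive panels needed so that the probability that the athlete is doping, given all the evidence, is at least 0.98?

4

Prior odds = 0.021/0.979 = 21/979.
Combined Bayes factor of the evidence already in hand = 1.2 × (1/6) = 0.2.
Odds after that evidence = (21/979) × 0.2 = 21/4895.
Target odds = 0.98/0.02 = 49.
Need 20ⁿ ≥ 49 ÷ (21/4895) = 34265/3.
20³ = 8000 falls short of 34265/3 but 20⁴ = 160000 reaches it, so n = 4.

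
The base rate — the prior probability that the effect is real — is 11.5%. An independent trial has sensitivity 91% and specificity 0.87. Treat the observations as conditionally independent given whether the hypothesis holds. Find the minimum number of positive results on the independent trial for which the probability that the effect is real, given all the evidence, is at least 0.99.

Prior odds: 0.115 ÷ 0.885 = 23/177.
False-positive rate = 1 − 0.87 = 0.13; likelihood ratio of a positive = 0.91/0.13 = 7.
Target odds: 0.99 ÷ 0.01 = 99.
Need (23/177) × 7ⁿ ≥ 99, i.e. 7ⁿ ≥ 17523/23.
7³ = 343 falls short of 17523/23 but 7⁴ = 2401 reaches it, so n = 4.

4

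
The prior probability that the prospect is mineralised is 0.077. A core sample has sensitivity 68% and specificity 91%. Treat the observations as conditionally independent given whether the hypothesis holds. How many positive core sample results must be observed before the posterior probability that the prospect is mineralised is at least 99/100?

4

Prior odds: 0.077 ÷ 0.923 = 77/923.
False-positive rate = 1 − 0.91 = 0.09; likelihood ratio of a positive = 0.68/0.09 = 68/9.
Target posterior odds = 0.99/0.01 = 99.
Require (68/9)ⁿ ≥ 99 ÷ (77/923) = 8307/7.
(68/9)³ = 314432/729 falls short of 8307/7 but (68/9)⁴ = 21381376/6561 reaches it, so n = 4.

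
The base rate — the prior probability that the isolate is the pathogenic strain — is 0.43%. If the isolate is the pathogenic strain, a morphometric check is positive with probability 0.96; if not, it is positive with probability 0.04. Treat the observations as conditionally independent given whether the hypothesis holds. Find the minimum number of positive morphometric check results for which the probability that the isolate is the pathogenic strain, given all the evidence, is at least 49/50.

Prior odds = 0.0043/0.9957 = 43/9957.
Likelihood ratio of a positive = 0.96/0.04 = 24.
Target odds: 0.98 ÷ 0.02 = 49.
Require 24ⁿ ≥ 49 ÷ (43/9957) = 487893/43.
24² = 576 falls short of 487893/43 but 24³ = 13824 reaches it, so n = 3.

3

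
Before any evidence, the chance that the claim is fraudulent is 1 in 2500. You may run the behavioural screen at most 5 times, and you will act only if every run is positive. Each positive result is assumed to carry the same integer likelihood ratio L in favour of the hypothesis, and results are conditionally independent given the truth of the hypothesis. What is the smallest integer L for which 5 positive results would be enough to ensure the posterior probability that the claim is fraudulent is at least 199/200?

14

Prior odds = 0.0004/0.9996 = 1/2499.
Target odds = 0.995/0.005 = 199.
Need L⁵ ≥ 199 ÷ (1/2499) = 497301.
13⁵ = 371293 < 497301 ≤ 537824 = 14⁵, so L = 14.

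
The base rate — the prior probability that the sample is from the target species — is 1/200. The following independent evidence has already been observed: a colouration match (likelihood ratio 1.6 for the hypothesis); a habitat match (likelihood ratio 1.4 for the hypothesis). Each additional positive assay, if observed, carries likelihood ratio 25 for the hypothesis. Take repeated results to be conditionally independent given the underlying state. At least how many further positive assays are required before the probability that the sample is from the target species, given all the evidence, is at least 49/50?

Prior odds = 0.005/0.995 = 1/199.
Combined Bayes factor of the evidence already in hand = 1.6 × 1.4 = 2.24.
Odds after that evidence = (1/199) × 2.24 = 56/4975.
Target odds = 0.98/0.02 = 49.
Need 25ⁿ ≥ 49 ÷ (56/4975) = 4353.125.
25² = 625 falls short of 4353.125 but 25³ = 15625 reaches it, so n = 3.

3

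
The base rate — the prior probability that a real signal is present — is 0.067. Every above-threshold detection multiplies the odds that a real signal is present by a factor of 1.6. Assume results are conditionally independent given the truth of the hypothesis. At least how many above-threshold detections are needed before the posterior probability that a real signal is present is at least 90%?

11

Prior odds = 0.067/0.933 = 67/933.
Likelihood ratio per above-threshold detection = 1.6.
Target odds: 0.9 ÷ 0.1 = 9.
Need (67/933) × 1.6ⁿ ≥ 9, i.e. 1.6ⁿ ≥ 8397/67.
1.6¹⁰ ≈109.951 falls short of 8397/67 but 1.6¹¹ ≈175.922 reaches it, so n = 11.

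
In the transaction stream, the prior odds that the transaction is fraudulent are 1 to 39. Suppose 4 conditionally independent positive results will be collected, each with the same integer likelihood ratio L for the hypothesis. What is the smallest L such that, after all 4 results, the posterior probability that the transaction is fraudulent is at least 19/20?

6

Prior odds = 1/39.
Target odds = 0.95/0.05 = 19.
Need L⁴ ≥ 19 ÷ (1/39) = 741.
5⁴ = 625 < 741 ≤ 1296 = 6⁴, so L = 6.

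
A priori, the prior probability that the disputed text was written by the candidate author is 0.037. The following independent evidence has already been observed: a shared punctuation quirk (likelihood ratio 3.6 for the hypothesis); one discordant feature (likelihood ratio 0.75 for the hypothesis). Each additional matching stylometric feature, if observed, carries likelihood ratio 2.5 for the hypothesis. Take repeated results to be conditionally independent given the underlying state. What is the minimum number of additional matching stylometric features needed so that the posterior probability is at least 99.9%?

11

Prior odds = 0.037/0.963 = 37/963.
Combined Bayes factor of the evidence already in hand = 3.6 × 0.75 = 2.7.
Odds after that evidence = (37/963) × 2.7 = 111/1070.
Target odds = 0.999/0.001 = 999.
Need 2.5ⁿ ≥ 999 ÷ (111/1070) = 9630.
2.5¹⁰ = 9765625/1024 falls short of 9630 but 2.5¹¹ = 48828125/2048 reaches it, so n = 11.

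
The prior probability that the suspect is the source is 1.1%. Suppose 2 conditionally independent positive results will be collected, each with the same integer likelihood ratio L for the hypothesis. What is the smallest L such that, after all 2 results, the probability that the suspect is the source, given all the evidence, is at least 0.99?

Prior odds = 0.011/0.989 = 11/989.
Target odds = 0.99/0.01 = 99.
Need L² ≥ 99 ÷ (11/989) = 8901.
94² = 8836 < 8901 ≤ 9025 = 95², so L = 95.

95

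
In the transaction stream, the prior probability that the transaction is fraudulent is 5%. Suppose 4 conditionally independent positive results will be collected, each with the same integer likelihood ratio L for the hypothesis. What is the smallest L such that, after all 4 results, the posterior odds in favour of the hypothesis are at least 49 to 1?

6

Prior odds = 0.05/0.95 = 1/19.
Target odds = 49.
Need L⁴ ≥ 49 ÷ (1/19) = 931.
5⁴ = 625 < 931 ≤ 1296 = 6⁴, so L = 6.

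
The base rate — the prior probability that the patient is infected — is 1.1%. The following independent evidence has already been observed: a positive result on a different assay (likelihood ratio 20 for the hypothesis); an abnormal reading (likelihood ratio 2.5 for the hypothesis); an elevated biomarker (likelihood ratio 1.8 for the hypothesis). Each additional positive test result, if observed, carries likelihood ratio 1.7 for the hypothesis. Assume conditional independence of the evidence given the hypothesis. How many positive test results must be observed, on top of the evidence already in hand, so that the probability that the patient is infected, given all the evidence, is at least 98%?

Prior odds = 0.011/0.989 = 11/989.
Combined Bayes factor of the evidence already in hand = 20 × 2.5 × 1.8 = 90.
Odds after that evidence = (11/989) × 90 = 990/989.
Target odds = 0.98/0.02 = 49.
Need 1.7ⁿ ≥ 49 ÷ (990/989) = 48461/990.
1.7⁷ = 410338673/10000000 falls short of 48461/990 but 1.7⁸ ≈69.7576 reaches it, so n = 8.

8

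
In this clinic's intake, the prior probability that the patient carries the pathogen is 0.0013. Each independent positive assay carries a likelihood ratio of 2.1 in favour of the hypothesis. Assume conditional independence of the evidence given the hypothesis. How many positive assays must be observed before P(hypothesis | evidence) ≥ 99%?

Prior odds = 0.0013/0.9987 = 13/9987.
Likelihood ratio per positive assay = 2.1.
Target odds: 0.99 ÷ 0.01 = 99.
Need (13/9987) × 2.1ⁿ ≥ 99, i.e. 2.1ⁿ ≥ 988713/13.
2.1¹⁵ ≈68122.3 falls short of 988713/13 but 2.1¹⁶ ≈143057 reaches it, so n = 16.

16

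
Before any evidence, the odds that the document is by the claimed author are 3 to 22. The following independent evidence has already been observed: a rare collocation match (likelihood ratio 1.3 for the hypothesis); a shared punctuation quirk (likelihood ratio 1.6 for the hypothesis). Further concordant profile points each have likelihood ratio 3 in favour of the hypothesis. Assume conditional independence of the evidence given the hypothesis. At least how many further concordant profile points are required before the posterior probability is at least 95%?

Prior odds = 3/22.
Combined Bayes factor of the evidence already in hand = 1.3 × 1.6 = 2.08.
Odds after that evidence = (3/22) × 2.08 = 78/275.
Target odds = 0.95/0.05 = 19.
Need 3ⁿ ≥ 19 ÷ (78/275) = 5225/78.
3³ = 27 falls short of 5225/78 but 3⁴ = 81 reaches it, so n = 4.

4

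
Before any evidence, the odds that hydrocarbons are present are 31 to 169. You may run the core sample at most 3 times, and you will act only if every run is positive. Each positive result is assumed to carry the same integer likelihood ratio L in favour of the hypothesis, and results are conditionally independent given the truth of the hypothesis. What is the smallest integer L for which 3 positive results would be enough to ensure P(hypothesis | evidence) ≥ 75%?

3

Prior odds = 31/169.
Target odds = 0.75/0.25 = 3.
Need L³ ≥ 3 ÷ (31/169) = 507/31.
2³ = 8 < 507/31 ≤ 27 = 3³, so L = 3.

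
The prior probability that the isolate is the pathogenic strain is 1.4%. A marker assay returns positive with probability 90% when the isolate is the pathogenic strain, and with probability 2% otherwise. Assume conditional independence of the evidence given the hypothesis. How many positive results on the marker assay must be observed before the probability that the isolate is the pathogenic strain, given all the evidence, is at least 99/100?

3

Prior odds = 0.014/0.986 = 7/493.
Likelihood ratio of a positive result = 0.9/0.02 = 45.
Target posterior odds = 0.99/0.01 = 99.
Need (7/493) × 45ⁿ ≥ 99, i.e. 45ⁿ ≥ 48807/7.
45² = 2025 falls short of 48807/7 but 45³ = 91125 reaches it, so n = 3.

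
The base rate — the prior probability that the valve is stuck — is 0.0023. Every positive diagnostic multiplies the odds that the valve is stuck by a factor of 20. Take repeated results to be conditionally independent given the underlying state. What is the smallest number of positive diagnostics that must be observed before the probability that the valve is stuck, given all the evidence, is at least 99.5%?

4

Prior odds = 0.0023/0.9977 = 23/9977.
Likelihood ratio per positive diagnostic = 20.
Target posterior odds = 0.995/0.005 = 199.
Need (23/9977) × 20ⁿ ≥ 199, i.e. 20ⁿ ≥ 1985423/23.
20³ = 8000 falls short of 1985423/23 but 20⁴ = 160000 reaches it, so n = 4.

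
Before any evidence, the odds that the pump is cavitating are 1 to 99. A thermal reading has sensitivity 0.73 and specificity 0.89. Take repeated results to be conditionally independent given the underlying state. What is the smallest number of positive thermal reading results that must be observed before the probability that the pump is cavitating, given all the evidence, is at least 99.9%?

Prior odds = 1/99.
False-positive rate = 1 − 0.89 = 0.11; likelihood ratio of a positive = 0.73/0.11 = 73/11.
Target odds: 0.999 ÷ 0.001 = 999.
Require (73/11)ⁿ ≥ 999 ÷ (1/99) = 98901.
(73/11)⁶ ≈85424.2 falls short of 98901 but (73/11)⁷ ≈566906 reaches it, so n = 7.

7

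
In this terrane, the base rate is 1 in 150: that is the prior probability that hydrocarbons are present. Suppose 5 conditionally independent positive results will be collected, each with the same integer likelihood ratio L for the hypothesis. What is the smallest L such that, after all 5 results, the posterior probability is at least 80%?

4

Prior odds = (1/150)/(149/150) = 1/149.
Target odds = 0.8/0.2 = 4.
Need L⁵ ≥ 4 ÷ (1/149) = 596.
3⁵ = 243 < 596 ≤ 1024 = 4⁵, so L = 4.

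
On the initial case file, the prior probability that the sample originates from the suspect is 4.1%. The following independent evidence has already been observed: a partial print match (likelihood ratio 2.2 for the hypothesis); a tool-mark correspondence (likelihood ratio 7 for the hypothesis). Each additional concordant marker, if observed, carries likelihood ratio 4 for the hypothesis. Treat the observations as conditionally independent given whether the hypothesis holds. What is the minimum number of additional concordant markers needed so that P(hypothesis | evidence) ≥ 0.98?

4

Prior odds = 0.041/0.959 = 41/959.
Combined Bayes factor of the evidence already in hand = 2.2 × 7 = 15.4.
Odds after that evidence = (41/959) × 15.4 = 451/685.
Target odds = 0.98/0.02 = 49.
Need 4ⁿ ≥ 49 ÷ (451/685) = 33565/451.
4³ = 64 falls short of 33565/451 but 4⁴ = 256 reaches it, so n = 4.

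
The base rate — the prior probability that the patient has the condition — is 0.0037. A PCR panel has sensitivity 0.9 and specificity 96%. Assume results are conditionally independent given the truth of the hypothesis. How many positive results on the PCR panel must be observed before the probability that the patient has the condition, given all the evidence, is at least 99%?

Prior odds: 0.0037 ÷ 0.9963 = 37/9963.
False-positive rate = 1 − 0.96 = 0.04; likelihood ratio of a positive = 0.9/0.04 = 22.5.
Target odds: 0.99 ÷ 0.01 = 99.
Need (37/9963) × 22.5ⁿ ≥ 99, i.e. 22.5ⁿ ≥ 986337/37.
22.5³ = 11390.625 falls short of 986337/37 but 22.5⁴ = 256289.0625 reaches it, so n = 4.

4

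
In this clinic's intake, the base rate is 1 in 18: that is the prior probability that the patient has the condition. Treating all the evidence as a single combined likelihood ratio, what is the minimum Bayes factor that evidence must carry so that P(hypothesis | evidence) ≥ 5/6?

Prior odds = (1/18)/(17/18) = 1/17.
Target odds = (5/6)/(1/6) = 5.
Required Bayes factor = 5 ÷ (1/17) = 85.

85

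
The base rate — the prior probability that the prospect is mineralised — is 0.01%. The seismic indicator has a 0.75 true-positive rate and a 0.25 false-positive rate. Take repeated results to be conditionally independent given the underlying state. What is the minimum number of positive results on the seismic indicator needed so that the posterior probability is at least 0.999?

15

Prior odds = 0.0001/0.9999 = 1/9999.
Likelihood ratio of a positive result = 0.75/0.25 = 3.
Target odds: 0.999 ÷ 0.001 = 999.
Require 3ⁿ ≥ 999 ÷ (1/9999) = 9989001.
3¹⁴ = 4782969 falls short of 9989001 but 3¹⁵ = 14348907 reaches it, so n = 15.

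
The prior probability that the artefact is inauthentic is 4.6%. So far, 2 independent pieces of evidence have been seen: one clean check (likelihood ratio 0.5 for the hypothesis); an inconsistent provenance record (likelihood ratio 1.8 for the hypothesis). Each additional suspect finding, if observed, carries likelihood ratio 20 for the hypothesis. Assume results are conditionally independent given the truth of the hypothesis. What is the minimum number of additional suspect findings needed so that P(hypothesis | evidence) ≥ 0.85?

2

Prior odds = 0.046/0.954 = 23/477.
Combined Bayes factor of the evidence already in hand = 0.5 × 1.8 = 0.9.
Odds after that evidence = (23/477) × 0.9 = 23/530.
Target odds = 0.85/0.15 = 17/3.
Need 20ⁿ ≥ 17/3 ÷ (23/530) = 9010/69.
20¹ = 20 falls short of 9010/69 but 20² = 400 reaches it, so n = 2.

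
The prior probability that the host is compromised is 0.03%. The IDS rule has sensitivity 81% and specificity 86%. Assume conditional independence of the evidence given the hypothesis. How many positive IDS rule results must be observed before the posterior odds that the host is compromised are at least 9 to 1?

Prior odds: 0.0003 ÷ 0.9997 = 3/9997.
False-positive rate = 1 − 0.86 = 0.14; likelihood ratio of a positive = 0.81/0.14 = 81/14.
Target odds = 9.
Require (81/14)ⁿ ≥ 9 ÷ (3/9997) = 29991.
(81/14)⁵ ≈6483.13 falls short of 29991 but (81/14)⁶ ≈37509.6 reaches it, so n = 6.

6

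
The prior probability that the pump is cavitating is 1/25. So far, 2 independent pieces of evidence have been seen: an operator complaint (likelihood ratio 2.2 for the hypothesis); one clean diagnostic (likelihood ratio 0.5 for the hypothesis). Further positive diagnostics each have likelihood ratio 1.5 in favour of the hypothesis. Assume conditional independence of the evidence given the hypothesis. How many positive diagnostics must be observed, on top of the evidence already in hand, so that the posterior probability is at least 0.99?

19

Prior odds = 0.04/0.96 = 1/24.
Combined Bayes factor of the evidence already in hand = 2.2 × 0.5 = 1.1.
Odds after that evidence = (1/24) × 1.1 = 11/240.
Target odds = 0.99/0.01 = 99.
Need 1.5ⁿ ≥ 99 ÷ (11/240) = 2160.
1.5¹⁸ = 387420489/262144 falls short of 2160 but 1.5¹⁹ ≈2216.84 reaches it, so n = 19.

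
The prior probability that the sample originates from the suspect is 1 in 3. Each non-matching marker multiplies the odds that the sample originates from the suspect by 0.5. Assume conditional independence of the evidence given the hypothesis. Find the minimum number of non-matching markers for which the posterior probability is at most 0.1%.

9

Prior odds = (1/3)/(2/3) = 0.5.
Likelihood ratio per non-matching marker = 0.5.
Target odds: 0.001 ÷ 0.999 = 1/999.
Require 0.5ⁿ ≤ 1/999 ÷ 0.5 = 2/999.
0.5⁸ = 0.00390625 is still above 2/999 but 0.5⁹ = 0.001953125 is at or below it, so n = 9.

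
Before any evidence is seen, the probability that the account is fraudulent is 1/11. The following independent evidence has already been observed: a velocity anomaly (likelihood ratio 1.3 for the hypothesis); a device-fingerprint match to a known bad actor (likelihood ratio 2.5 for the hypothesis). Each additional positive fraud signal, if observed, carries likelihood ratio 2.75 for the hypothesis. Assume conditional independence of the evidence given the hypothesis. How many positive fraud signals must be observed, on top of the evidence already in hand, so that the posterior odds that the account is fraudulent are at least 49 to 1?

Prior odds = (1/11)/(10/11) = 0.1.
Combined Bayes factor of the evidence already in hand = 1.3 × 2.5 = 3.25.
Odds after that evidence = 0.1 × 3.25 = 0.325.
Target odds = 49.
Need 2.75ⁿ ≥ 49 ÷ 0.325 = 1960/13.
2.75⁴ = 57.19140625 falls short of 1960/13 but 2.75⁵ = 161051/1024 reaches it, so n = 5.

5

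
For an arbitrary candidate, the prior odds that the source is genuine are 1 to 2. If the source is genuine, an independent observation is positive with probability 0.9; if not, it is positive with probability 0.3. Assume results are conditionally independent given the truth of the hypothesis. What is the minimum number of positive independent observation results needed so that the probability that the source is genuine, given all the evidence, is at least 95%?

4

Prior odds = 0.5.
Likelihood ratio of a positive = 0.9/0.3 = 3.
Target odds: 0.95 ÷ 0.05 = 19.
Need 0.5 × 3ⁿ ≥ 19, i.e. 3ⁿ ≥ 38.
3³ = 27 falls short of 38 but 3⁴ = 81 reaches it, so n = 4.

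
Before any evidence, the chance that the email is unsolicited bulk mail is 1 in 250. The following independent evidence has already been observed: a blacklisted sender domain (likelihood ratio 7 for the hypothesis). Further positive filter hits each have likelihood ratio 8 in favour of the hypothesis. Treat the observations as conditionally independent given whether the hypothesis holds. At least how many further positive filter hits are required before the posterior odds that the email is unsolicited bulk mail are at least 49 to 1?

4

Prior odds = 0.004/0.996 = 1/249.
Bayes factor of the evidence already in hand = 7.
Odds after that evidence = (1/249) × 7 = 7/249.
Target odds = 49.
Need 8ⁿ ≥ 49 ÷ (7/249) = 1743.
8³ = 512 falls short of 1743 but 8⁴ = 4096 reaches it, so n = 4.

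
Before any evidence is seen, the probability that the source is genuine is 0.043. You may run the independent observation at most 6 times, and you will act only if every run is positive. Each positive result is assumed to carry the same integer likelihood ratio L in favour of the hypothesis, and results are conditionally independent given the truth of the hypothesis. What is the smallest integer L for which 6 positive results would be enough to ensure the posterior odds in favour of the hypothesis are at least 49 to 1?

4

Prior odds = 0.043/0.957 = 43/957.
Target odds = 49.
Need L⁶ ≥ 49 ÷ (43/957) = 46893/43.
3⁶ = 729 < 46893/43 ≤ 4096 = 4⁶, so L = 4.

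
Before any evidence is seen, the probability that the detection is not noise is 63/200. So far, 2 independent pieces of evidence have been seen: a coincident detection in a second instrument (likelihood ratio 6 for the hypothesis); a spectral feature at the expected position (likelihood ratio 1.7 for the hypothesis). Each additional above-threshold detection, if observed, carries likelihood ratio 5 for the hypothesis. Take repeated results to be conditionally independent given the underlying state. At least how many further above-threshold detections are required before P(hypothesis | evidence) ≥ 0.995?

3

Prior odds = 0.315/0.685 = 63/137.
Combined Bayes factor of the evidence already in hand = 6 × 1.7 = 10.2.
Odds after that evidence = (63/137) × 10.2 = 3213/685.
Target odds = 0.995/0.005 = 199.
Need 5ⁿ ≥ 199 ÷ (3213/685) = 136315/3213.
5² = 25 falls short of 136315/3213 but 5³ = 125 reaches it, so n = 3.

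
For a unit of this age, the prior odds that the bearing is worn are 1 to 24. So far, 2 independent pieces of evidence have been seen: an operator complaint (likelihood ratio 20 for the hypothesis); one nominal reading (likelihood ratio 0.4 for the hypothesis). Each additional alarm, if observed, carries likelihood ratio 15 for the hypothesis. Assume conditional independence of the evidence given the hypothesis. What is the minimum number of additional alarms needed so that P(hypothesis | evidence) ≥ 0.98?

Prior odds = 1/24.
Combined Bayes factor of the evidence already in hand = 20 × 0.4 = 8.
Odds after that evidence = (1/24) × 8 = 1/3.
Target odds = 0.98/0.02 = 49.
Need 15ⁿ ≥ 49 ÷ (1/3) = 147.
15¹ = 15 falls short of 147 but 15² = 225 reaches it, so n = 2.

2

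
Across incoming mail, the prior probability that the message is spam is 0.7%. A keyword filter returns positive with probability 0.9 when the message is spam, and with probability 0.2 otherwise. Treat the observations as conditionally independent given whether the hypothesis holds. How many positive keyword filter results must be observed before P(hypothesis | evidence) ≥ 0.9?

5

Prior odds: 0.007 ÷ 0.993 = 7/993.
Likelihood ratio of a positive result = 0.9/0.2 = 4.5.
Target posterior odds = 0.9/0.1 = 9.
Require 4.5ⁿ ≥ 9 ÷ (7/993) = 8937/7.
4.5⁴ = 410.0625 falls short of 8937/7 but 4.5⁵ = 1845.28125 reaches it, so n = 5.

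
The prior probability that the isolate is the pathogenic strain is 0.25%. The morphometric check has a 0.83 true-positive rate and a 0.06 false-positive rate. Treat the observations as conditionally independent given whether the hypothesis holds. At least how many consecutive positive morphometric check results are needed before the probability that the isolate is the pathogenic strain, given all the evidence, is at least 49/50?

4

Prior odds: 0.0025 ÷ 0.9975 = 1/399.
Likelihood ratio of a positive result = 0.83/0.06 = 83/6.
Target odds: 0.98 ÷ 0.02 = 49.
Require (83/6)ⁿ ≥ 49 ÷ (1/399) = 19551.
(83/6)³ = 571787/216 falls short of 19551 but (83/6)⁴ = 47458321/1296 reaches it, so n = 4.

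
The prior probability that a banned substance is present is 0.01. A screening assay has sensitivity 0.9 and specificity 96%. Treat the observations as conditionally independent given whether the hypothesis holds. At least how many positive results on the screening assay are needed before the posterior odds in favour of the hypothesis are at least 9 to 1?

Prior odds = 0.01/0.99 = 1/99.
False-positive rate = 1 − 0.96 = 0.04; likelihood ratio of a positive = 0.9/0.04 = 22.5.
Target odds = 9.
Need (1/99) × 22.5ⁿ ≥ 9, i.e. 22.5ⁿ ≥ 891.
22.5² = 506.25 falls short of 891 but 22.5³ = 11390.625 reaches it, so n = 3.

3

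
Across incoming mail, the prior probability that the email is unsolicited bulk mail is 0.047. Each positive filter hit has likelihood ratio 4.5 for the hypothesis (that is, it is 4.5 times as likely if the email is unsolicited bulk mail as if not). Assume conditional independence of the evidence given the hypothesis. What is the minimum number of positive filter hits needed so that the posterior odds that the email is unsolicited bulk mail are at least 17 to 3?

4

Prior odds = 0.047/0.953 = 47/953.
Likelihood ratio per positive filter hit = 4.5.
Target odds = 17/3.
Require 4.5ⁿ ≥ 17/3 ÷ (47/953) = 16201/141.
4.5³ = 91.125 falls short of 16201/141 but 4.5⁴ = 410.0625 reaches it, so n = 4.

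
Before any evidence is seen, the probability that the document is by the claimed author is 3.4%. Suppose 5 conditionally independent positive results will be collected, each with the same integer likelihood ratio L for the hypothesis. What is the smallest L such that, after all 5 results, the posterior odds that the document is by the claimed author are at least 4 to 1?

Prior odds = 0.034/0.966 = 17/483.
Target odds = 4.
Need L⁵ ≥ 4 ÷ (17/483) = 1932/17.
2⁵ = 32 < 1932/17 ≤ 243 = 3⁵, so L = 3.

3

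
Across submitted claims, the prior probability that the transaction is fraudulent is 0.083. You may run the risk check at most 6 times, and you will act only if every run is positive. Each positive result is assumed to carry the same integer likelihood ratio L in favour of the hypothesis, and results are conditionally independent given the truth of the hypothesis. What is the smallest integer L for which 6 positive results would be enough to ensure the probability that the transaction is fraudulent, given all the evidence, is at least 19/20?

3

Prior odds = 0.083/0.917 = 83/917.
Target odds = 0.95/0.05 = 19.
Need L⁶ ≥ 19 ÷ (83/917) = 17423/83.
2⁶ = 64 < 17423/83 ≤ 729 = 3⁶, so L = 3.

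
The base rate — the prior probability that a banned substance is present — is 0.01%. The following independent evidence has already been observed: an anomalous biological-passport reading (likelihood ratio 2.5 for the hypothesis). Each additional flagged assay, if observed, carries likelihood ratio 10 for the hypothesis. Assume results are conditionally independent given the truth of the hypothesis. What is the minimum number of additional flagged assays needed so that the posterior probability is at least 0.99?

Prior odds = 0.0001/0.9999 = 1/9999.
Bayes factor of the evidence already in hand = 2.5.
Odds after that evidence = (1/9999) × 2.5 = 5/19998.
Target odds = 0.99/0.01 = 99.
Need 10ⁿ ≥ 99 ÷ (5/19998) = 395960.4.
10⁵ = 100000 falls short of 395960.4 but 10⁶ = 1000000 reaches it, so n = 6.

6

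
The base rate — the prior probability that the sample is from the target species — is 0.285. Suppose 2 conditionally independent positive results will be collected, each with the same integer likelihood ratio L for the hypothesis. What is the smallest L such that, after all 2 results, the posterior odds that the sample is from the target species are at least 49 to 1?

Prior odds = 0.285/0.715 = 57/143.
Target odds = 49.
Need L² ≥ 49 ÷ (57/143) = 7007/57.
11² = 121 < 7007/57 ≤ 144 = 12², so L = 12.

12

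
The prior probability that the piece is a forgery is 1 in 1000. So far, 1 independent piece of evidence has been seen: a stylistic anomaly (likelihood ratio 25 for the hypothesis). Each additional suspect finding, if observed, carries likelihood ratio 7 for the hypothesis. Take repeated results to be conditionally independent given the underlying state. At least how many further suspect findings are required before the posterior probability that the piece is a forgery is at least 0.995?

Prior odds = 0.001/0.999 = 1/999.
Bayes factor of the evidence already in hand = 25.
Odds after that evidence = (1/999) × 25 = 25/999.
Target odds = 0.995/0.005 = 199.
Need 7ⁿ ≥ 199 ÷ (25/999) = 7952.04.
7⁴ = 2401 falls short of 7952.04 but 7⁵ = 16807 reaches it, so n = 5.

5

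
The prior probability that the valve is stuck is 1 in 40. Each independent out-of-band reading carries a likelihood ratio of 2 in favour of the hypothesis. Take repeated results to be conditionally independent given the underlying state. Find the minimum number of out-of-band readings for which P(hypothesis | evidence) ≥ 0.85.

8

Prior odds: 0.025 ÷ 0.975 = 1/39.
Likelihood ratio per out-of-band reading = 2.
Target odds: 0.85 ÷ 0.15 = 17/3.
Require 2ⁿ ≥ 17/3 ÷ (1/39) = 221.
2⁷ = 128 falls short of 221 but 2⁸ = 256 reaches it, so n = 8.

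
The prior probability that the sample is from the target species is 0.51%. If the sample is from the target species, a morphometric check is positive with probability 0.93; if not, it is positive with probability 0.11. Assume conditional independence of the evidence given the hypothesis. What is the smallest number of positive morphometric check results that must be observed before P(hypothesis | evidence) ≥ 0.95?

4

Prior odds = 0.0051/0.9949 = 51/9949.
Likelihood ratio of a positive = 0.93/0.11 = 93/11.
Target posterior odds = 0.95/0.05 = 19.
Need (51/9949) × (93/11)ⁿ ≥ 19, i.e. (93/11)ⁿ ≥ 189031/51.
(93/11)³ = 804357/1331 falls short of 189031/51 but (93/11)⁴ = 74805201/14641 reaches it, so n = 4.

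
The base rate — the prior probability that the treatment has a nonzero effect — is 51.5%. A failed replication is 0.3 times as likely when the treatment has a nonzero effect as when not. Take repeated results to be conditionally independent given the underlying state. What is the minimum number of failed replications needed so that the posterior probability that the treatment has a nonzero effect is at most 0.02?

4

Prior odds = 0.515/0.485 = 103/97.
Likelihood ratio per failed replication = 0.3.
Target odds: 0.02 ÷ 0.98 = 1/49.
Require 0.3ⁿ ≤ 1/49 ÷ (103/97) = 97/5047.
0.3³ = 0.027 is still above 97/5047 but 0.3⁴ = 0.0081 is at or below it, so n = 4.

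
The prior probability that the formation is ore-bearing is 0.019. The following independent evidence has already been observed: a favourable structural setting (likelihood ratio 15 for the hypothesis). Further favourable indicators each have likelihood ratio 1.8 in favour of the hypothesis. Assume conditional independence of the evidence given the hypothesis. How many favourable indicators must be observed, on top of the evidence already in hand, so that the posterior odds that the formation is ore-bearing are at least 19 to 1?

Prior odds = 0.019/0.981 = 19/981.
Bayes factor of the evidence already in hand = 15.
Odds after that evidence = (19/981) × 15 = 95/327.
Target odds = 19.
Need 1.8ⁿ ≥ 19 ÷ (95/327) = 65.4.
1.8⁷ = 4782969/78125 falls short of 65.4 but 1.8⁸ = 43046721/390625 reaches it, so n = 8.

8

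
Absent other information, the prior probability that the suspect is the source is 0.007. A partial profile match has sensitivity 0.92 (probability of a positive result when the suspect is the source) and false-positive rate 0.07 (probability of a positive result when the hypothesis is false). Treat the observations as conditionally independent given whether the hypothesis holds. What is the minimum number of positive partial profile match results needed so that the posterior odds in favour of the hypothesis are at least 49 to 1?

Prior odds: 0.007 ÷ 0.993 = 7/993.
Likelihood ratio of a positive result = 0.92/0.07 = 92/7.
Target odds = 49.
Need (7/993) × (92/7)ⁿ ≥ 49, i.e. (92/7)ⁿ ≥ 6951.
(92/7)³ = 778688/343 falls short of 6951 but (92/7)⁴ = 71639296/2401 reaches it, so n = 4.

4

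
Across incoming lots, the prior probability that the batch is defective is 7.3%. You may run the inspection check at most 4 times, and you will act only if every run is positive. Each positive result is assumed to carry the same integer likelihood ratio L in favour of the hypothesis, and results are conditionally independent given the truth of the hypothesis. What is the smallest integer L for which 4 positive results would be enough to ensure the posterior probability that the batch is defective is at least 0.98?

5

Prior odds = 0.073/0.927 = 73/927.
Target odds = 0.98/0.02 = 49.
Need L⁴ ≥ 49 ÷ (73/927) = 45423/73.
4⁴ = 256 < 45423/73 ≤ 625 = 5⁴, so L = 5.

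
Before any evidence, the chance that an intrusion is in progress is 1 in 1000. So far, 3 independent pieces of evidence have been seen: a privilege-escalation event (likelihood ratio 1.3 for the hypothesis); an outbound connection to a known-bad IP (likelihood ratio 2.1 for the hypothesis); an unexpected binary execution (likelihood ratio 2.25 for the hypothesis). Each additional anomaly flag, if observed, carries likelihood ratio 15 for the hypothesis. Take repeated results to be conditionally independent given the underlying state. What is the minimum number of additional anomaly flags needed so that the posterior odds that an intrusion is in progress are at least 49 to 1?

Prior odds = 0.001/0.999 = 1/999.
Combined Bayes factor of the evidence already in hand = 1.3 × 2.1 × 2.25 = 6.1425.
Odds after that evidence = (1/999) × 6.1425 = 91/14800.
Target odds = 49.
Need 15ⁿ ≥ 49 ÷ (91/14800) = 103600/13.
15³ = 3375 falls short of 103600/13 but 15⁴ = 50625 reaches it, so n = 4.

4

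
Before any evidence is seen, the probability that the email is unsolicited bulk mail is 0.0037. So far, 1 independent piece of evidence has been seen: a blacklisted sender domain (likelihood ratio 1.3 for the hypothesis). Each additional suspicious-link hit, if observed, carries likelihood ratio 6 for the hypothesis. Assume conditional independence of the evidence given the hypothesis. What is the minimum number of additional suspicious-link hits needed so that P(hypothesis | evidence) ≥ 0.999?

Prior odds = 0.0037/0.9963 = 37/9963.
Bayes factor of the evidence already in hand = 1.3.
Odds after that evidence = (37/9963) × 1.3 = 481/99630.
Target odds = 0.999/0.001 = 999.
Need 6ⁿ ≥ 999 ÷ (481/99630) = 2690010/13.
6⁶ = 46656 falls short of 2690010/13 but 6⁷ = 279936 reaches it, so n = 7.

7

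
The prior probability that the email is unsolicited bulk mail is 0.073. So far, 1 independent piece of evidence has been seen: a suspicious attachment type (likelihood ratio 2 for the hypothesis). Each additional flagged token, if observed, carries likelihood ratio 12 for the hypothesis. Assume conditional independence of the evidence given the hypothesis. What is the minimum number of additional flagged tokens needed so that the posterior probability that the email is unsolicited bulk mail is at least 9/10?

Prior odds = 0.073/0.927 = 73/927.
Bayes factor of the evidence already in hand = 2.
Odds after that evidence = (73/927) × 2 = 146/927.
Target odds = 0.9/0.1 = 9.
Need 12ⁿ ≥ 9 ÷ (146/927) = 8343/146.
12¹ = 12 falls short of 8343/146 but 12² = 144 reaches it, so n = 2.

2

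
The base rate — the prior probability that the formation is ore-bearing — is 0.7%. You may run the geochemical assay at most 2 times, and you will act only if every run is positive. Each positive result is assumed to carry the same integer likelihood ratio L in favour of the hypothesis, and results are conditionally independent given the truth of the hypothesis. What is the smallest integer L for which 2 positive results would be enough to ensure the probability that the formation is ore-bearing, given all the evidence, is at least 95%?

Prior odds = 0.007/0.993 = 7/993.
Target odds = 0.95/0.05 = 19.
Need L² ≥ 19 ÷ (7/993) = 18867/7.
51² = 2601 < 18867/7 ≤ 2704 = 52², so L = 52.

52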